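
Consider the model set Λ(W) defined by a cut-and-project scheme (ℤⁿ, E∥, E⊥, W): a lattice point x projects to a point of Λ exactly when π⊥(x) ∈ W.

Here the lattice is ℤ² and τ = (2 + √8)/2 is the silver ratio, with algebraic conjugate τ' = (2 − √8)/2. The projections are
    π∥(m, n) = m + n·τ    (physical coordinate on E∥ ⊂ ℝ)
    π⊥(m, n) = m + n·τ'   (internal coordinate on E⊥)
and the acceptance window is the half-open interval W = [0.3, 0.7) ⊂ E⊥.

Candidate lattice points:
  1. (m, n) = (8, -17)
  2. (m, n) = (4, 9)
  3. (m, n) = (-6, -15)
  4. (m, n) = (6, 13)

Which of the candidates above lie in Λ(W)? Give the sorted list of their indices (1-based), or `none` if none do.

τ' = (2−√8)/2 ≈ -0.41421.
#1 (8,-17): internal coord 8 + (-17)·τ' = +15.04163; +15.04163 ∉ [0.3, 0.7) → out
#2 (4,9): internal coord 4 + (9)·τ' = +0.27208; +0.27208 ∉ [0.3, 0.7) → out
#3 (-6,-15): internal coord -6 + (-15)·τ' = +0.21320; +0.21320 ∉ [0.3, 0.7) → out
#4 (6,13): internal coord 6 + (13)·τ' = +0.61522; +0.61522 ∈ [0.3, 0.7) → IN Λ

4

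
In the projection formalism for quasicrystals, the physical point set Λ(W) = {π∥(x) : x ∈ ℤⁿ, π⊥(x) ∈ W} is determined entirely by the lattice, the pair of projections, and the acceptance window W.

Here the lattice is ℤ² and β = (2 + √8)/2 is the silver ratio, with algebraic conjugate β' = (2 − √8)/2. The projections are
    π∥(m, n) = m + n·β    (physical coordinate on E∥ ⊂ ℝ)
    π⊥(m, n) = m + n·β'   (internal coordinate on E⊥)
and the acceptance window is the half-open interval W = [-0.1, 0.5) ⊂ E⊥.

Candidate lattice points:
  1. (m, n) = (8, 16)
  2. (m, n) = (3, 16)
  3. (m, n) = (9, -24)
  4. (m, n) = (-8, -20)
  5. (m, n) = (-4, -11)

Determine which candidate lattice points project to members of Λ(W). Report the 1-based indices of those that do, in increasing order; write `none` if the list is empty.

4

β' = (2−√8)/2 ≈ -0.4142.
#1 (8,16): internal coord 8 + (16)·β' = +1.3726; +1.3726 ∉ [-0.1, 0.5) → out
#2 (3,16): internal coord 3 + (16)·β' = -3.6274; -3.6274 ∉ [-0.1, 0.5) → out
#3 (9,-24): internal coord 9 + (-24)·β' = +18.9411; +18.9411 ∉ [-0.1, 0.5) → out
#4 (-8,-20): internal coord -8 + (-20)·β' = +0.2843; +0.2843 ∈ [-0.1, 0.5) → IN Λ
#5 (-4,-11): internal coord -4 + (-11)·β' = +0.5563; +0.5563 ∉ [-0.1, 0.5) → out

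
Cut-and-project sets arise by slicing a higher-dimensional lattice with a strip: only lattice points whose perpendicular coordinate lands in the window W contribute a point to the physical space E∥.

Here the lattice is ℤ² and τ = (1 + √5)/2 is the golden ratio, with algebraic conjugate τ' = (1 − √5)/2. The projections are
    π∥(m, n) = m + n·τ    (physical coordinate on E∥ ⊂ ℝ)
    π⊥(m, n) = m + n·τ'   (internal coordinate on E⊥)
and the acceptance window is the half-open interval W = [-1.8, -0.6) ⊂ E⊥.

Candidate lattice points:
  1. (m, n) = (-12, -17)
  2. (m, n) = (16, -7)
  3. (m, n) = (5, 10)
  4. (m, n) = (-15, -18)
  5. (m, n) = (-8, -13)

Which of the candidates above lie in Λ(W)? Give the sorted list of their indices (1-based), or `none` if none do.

1, 3

Compute τ' = (1−√5)/2 = -0.618034, so π⊥(m,n) = m -0.618034·n.
[1] lift (-12,-17): star map gives -1.493422; window check -1.8 ≤ -1.493422 < -0.6 is true → IN Λ
[2] lift (16,-7): star map gives 20.326238; window check -1.8 ≤ 20.326238 < -0.6 is false → out
[3] lift (5,10): star map gives -1.180340; window check -1.8 ≤ -1.180340 < -0.6 is true → IN Λ
[4] lift (-15,-18): star map gives -3.875388; window check -1.8 ≤ -3.875388 < -0.6 is false → out
[5] lift (-8,-13): star map gives 0.034442; window check -1.8 ≤ 0.034442 < -0.6 is false → out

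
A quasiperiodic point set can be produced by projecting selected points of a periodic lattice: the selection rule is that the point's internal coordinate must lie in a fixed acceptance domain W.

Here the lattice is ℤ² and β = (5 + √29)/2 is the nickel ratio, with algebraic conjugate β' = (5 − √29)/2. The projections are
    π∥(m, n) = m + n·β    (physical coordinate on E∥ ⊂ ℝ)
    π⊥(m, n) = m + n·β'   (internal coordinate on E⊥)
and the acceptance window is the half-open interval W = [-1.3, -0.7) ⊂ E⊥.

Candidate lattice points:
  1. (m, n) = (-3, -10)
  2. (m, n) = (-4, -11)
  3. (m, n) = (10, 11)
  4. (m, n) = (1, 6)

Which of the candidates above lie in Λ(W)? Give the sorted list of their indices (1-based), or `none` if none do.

1

Numerically β ≈ 5.1926 and β' = −1/β ≈ -0.1926.
[1] lift (-3,-10): star map gives -1.0742; window check -1.3 ≤ -1.0742 < -0.7 is true → IN Λ
[2] lift (-4,-11): star map gives -1.8816; window check -1.3 ≤ -1.8816 < -0.7 is false → out
[3] lift (10,11): star map gives 7.8816; window check -1.3 ≤ 7.8816 < -0.7 is false → out
[4] lift (1,6): star map gives -0.1555; window check -1.3 ≤ -0.1555 < -0.7 is false → out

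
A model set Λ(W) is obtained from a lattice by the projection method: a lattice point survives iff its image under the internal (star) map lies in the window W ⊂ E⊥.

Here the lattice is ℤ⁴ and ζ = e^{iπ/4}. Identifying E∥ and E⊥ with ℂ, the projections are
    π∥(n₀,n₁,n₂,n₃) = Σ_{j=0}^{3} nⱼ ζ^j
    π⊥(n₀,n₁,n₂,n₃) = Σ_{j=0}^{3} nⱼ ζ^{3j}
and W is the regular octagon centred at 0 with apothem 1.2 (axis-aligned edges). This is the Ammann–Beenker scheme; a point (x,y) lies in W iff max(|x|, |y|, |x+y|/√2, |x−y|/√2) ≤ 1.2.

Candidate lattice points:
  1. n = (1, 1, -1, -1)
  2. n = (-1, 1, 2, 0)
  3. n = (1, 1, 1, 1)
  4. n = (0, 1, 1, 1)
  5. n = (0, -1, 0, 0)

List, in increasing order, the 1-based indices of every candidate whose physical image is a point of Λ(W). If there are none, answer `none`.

1, 3, 4, 5

π⊥(n) = n₀ + n₁ζ³ + n₂ζ⁶ + n₃ζ⁹ where ζ = e^{iπ/4}.
#1 (1, 1, -1, -1): internal (-0.414214, 1.000000); octagon support 1.000000 vs apothem 1.2 → ∈ W
#2 (-1, 1, 2, 0): internal (-1.707107, -1.292893); octagon support 2.121320 vs apothem 1.2 → ∉ W
#3 (1, 1, 1, 1): internal (1.000000, 0.414214); octagon support 1.000000 vs apothem 1.2 → ∈ W
#4 (0, 1, 1, 1): internal (0.000000, 0.414214); octagon support 0.414214 vs apothem 1.2 → ∈ W
#5 (0, -1, 0, 0): internal (0.707107, -0.707107); octagon support 1.000000 vs apothem 1.2 → ∈ W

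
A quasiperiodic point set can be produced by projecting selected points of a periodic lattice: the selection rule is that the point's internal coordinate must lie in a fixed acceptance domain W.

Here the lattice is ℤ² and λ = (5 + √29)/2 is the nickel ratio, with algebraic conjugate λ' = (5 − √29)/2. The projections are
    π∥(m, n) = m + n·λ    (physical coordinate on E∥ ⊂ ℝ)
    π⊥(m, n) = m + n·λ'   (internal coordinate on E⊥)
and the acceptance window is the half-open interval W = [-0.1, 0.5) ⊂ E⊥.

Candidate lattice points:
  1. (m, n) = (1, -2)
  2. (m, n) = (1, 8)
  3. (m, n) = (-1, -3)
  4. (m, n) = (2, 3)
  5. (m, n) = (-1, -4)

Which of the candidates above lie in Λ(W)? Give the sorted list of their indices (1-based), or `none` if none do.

none

Compute λ' = (5−√29)/2 = -0.192582, so π⊥(m,n) = m -0.192582·n.
candidate 1: (m,n)=(1,-2) → π∥ = 1-2·λ ≈ -9.385165, π⊥ = 1-2·λ' ≈ 1.385165 ∉ [-0.1, 0.5) ⇒ out
candidate 2: (m,n)=(1,8) → π∥ = 1+8·λ ≈ 42.540659, π⊥ = 1+8·λ' ≈ -0.540659 ∉ [-0.1, 0.5) ⇒ out
candidate 3: (m,n)=(-1,-3) → π∥ = -1-3·λ ≈ -16.577747, π⊥ = -1-3·λ' ≈ -0.422253 ∉ [-0.1, 0.5) ⇒ out
candidate 4: (m,n)=(2,3) → π∥ = 2+3·λ ≈ 17.577747, π⊥ = 2+3·λ' ≈ 1.422253 ∉ [-0.1, 0.5) ⇒ out
candidate 5: (m,n)=(-1,-4) → π∥ = -1-4·λ ≈ -21.770330, π⊥ = -1-4·λ' ≈ -0.229670 ∉ [-0.1, 0.5) ⇒ out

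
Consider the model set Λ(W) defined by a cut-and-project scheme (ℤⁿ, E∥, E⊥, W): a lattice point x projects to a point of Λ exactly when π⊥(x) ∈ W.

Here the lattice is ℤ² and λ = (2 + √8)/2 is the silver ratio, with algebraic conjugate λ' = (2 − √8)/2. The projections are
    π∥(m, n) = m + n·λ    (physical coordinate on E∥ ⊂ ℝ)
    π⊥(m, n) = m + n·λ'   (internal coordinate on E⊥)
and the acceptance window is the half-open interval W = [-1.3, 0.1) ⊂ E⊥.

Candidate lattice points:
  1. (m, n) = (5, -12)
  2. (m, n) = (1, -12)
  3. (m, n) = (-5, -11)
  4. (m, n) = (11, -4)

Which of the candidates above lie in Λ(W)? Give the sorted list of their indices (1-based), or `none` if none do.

Numerically λ ≈ 2.41421 and λ' = −1/λ ≈ -0.41421.
#1 (5,-12): internal coord 5 + (-12)·λ' = +9.97056; +9.97056 ∉ [-1.3, 0.1) → out
#2 (1,-12): internal coord 1 + (-12)·λ' = +5.97056; +5.97056 ∉ [-1.3, 0.1) → out
#3 (-5,-11): internal coord -5 + (-11)·λ' = -0.44365; -0.44365 ∈ [-1.3, 0.1) → IN Λ
#4 (11,-4): internal coord 11 + (-4)·λ' = +12.65685; +12.65685 ∉ [-1.3, 0.1) → out

3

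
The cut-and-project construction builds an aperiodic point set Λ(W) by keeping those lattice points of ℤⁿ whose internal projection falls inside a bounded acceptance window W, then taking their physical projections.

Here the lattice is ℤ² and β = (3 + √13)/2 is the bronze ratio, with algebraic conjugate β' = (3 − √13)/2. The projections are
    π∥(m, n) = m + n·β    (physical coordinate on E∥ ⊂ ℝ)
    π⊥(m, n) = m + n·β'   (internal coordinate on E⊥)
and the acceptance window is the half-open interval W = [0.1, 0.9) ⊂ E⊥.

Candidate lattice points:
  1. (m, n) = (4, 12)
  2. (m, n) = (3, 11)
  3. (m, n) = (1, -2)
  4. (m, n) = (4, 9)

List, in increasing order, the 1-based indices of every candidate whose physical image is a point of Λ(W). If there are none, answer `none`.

1

Compute β' = (3−√13)/2 = -0.3028, so π⊥(m,n) = m -0.3028·n.
candidate 1: (m,n)=(4,12) → π∥ = 4+12·β ≈ 43.6333, π⊥ = 4+12·β' ≈ 0.3667 ∈ [0.1, 0.9) ⇒ IN Λ
candidate 2: (m,n)=(3,11) → π∥ = 3+11·β ≈ 39.3305, π⊥ = 3+11·β' ≈ -0.3305 ∉ [0.1, 0.9) ⇒ out
candidate 3: (m,n)=(1,-2) → π∥ = 1-2·β ≈ -5.6056, π⊥ = 1-2·β' ≈ 1.6056 ∉ [0.1, 0.9) ⇒ out
candidate 4: (m,n)=(4,9) → π∥ = 4+9·β ≈ 33.7250, π⊥ = 4+9·β' ≈ 1.2750 ∉ [0.1, 0.9) ⇒ out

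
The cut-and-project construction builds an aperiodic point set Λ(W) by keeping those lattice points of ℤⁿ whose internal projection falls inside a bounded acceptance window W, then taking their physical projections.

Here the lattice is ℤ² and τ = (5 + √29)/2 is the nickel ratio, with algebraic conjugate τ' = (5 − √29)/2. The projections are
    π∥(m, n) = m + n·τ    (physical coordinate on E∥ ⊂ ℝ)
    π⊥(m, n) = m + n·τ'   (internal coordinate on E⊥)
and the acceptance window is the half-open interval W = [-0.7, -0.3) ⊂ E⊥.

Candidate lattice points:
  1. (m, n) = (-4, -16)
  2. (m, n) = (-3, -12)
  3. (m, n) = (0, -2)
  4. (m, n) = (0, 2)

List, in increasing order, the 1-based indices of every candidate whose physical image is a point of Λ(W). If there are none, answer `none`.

Numerically τ ≈ 5.192582 and τ' = −1/τ ≈ -0.192582.
[1] lift (-4,-16): star map gives -0.918682; window check -0.7 ≤ -0.918682 < -0.3 is false → out
[2] lift (-3,-12): star map gives -0.689011; window check -0.7 ≤ -0.689011 < -0.3 is true → IN Λ
[3] lift (0,-2): star map gives 0.385165; window check -0.7 ≤ 0.385165 < -0.3 is false → out
[4] lift (0,2): star map gives -0.385165; window check -0.7 ≤ -0.385165 < -0.3 is true → IN Λ

2, 4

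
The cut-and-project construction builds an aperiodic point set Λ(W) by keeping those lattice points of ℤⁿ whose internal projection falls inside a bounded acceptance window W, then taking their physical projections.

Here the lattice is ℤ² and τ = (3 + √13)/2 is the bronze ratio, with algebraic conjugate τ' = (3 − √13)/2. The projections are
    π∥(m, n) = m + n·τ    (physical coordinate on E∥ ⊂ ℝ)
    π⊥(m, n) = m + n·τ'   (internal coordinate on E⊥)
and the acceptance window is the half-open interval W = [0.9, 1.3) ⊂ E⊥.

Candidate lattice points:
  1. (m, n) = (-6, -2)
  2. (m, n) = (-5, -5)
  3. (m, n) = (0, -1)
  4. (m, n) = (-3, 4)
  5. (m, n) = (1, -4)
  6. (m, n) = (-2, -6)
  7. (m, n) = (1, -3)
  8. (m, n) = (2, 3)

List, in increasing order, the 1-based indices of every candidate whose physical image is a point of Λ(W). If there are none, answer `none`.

Compute τ' = (3−√13)/2 = -0.302776, so π⊥(m,n) = m -0.302776·n.
candidate 1: (m,n)=(-6,-2) → π∥ = -6-2·τ ≈ -12.605551, π⊥ = -6-2·τ' ≈ -5.394449 ∉ [0.9, 1.3) ⇒ out
candidate 2: (m,n)=(-5,-5) → π∥ = -5-5·τ ≈ -21.513878, π⊥ = -5-5·τ' ≈ -3.486122 ∉ [0.9, 1.3) ⇒ out
candidate 3: (m,n)=(0,-1) → π∥ = 0-1·τ ≈ -3.302776, π⊥ = 0-1·τ' ≈ 0.302776 ∉ [0.9, 1.3) ⇒ out
candidate 4: (m,n)=(-3,4) → π∥ = -3+4·τ ≈ 10.211103, π⊥ = -3+4·τ' ≈ -4.211103 ∉ [0.9, 1.3) ⇒ out
candidate 5: (m,n)=(1,-4) → π∥ = 1-4·τ ≈ -12.211103, π⊥ = 1-4·τ' ≈ 2.211103 ∉ [0.9, 1.3) ⇒ out
candidate 6: (m,n)=(-2,-6) → π∥ = -2-6·τ ≈ -21.816654, π⊥ = -2-6·τ' ≈ -0.183346 ∉ [0.9, 1.3) ⇒ out
candidate 7: (m,n)=(1,-3) → π∥ = 1-3·τ ≈ -8.908327, π⊥ = 1-3·τ' ≈ 1.908327 ∉ [0.9, 1.3) ⇒ out
candidate 8: (m,n)=(2,3) → π∥ = 2+3·τ ≈ 11.908327, π⊥ = 2+3·τ' ≈ 1.091673 ∈ [0.9, 1.3) ⇒ IN Λ

8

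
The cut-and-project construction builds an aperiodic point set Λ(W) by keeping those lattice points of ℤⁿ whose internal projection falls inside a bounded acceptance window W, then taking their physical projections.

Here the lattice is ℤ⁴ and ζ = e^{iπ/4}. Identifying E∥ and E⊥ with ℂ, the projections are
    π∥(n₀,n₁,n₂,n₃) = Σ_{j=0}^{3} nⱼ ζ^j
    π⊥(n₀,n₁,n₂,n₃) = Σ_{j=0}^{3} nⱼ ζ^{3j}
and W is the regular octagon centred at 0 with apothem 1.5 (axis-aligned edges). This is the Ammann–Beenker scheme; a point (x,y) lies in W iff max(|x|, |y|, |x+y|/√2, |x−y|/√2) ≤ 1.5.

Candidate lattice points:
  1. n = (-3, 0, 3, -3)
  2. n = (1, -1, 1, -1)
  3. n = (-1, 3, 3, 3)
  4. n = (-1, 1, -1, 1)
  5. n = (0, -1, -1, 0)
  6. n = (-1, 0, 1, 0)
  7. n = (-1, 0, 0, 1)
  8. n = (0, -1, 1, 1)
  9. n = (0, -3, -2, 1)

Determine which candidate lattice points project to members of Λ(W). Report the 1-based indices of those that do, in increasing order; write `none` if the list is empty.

5, 6, 7

With ζ = e^{iπ/4} the internal vectors are ζ^0,ζ^3,ζ^6,ζ^9.
#1 (-3, 0, 3, -3): internal (-5.1213, -5.1213); octagon support 7.2426 vs apothem 1.5 → ∉ W
#2 (1, -1, 1, -1): internal (1.0000, -2.4142); octagon support 2.4142 vs apothem 1.5 → ∉ W
#3 (-1, 3, 3, 3): internal (-1.0000, 1.2426); octagon support 1.5858 vs apothem 1.5 → ∉ W
#4 (-1, 1, -1, 1): internal (-1.0000, 2.4142); octagon support 2.4142 vs apothem 1.5 → ∉ W
#5 (0, -1, -1, 0): internal (0.7071, 0.2929); octagon support 0.7071 vs apothem 1.5 → ∈ W
#6 (-1, 0, 1, 0): internal (-1.0000, -1.0000); octagon support 1.4142 vs apothem 1.5 → ∈ W
#7 (-1, 0, 0, 1): internal (-0.2929, 0.7071); octagon support 0.7071 vs apothem 1.5 → ∈ W
#8 (0, -1, 1, 1): internal (1.4142, -1.0000); octagon support 1.7071 vs apothem 1.5 → ∉ W
#9 (0, -3, -2, 1): internal (2.8284, 0.5858); octagon support 2.8284 vs apothem 1.5 → ∉ W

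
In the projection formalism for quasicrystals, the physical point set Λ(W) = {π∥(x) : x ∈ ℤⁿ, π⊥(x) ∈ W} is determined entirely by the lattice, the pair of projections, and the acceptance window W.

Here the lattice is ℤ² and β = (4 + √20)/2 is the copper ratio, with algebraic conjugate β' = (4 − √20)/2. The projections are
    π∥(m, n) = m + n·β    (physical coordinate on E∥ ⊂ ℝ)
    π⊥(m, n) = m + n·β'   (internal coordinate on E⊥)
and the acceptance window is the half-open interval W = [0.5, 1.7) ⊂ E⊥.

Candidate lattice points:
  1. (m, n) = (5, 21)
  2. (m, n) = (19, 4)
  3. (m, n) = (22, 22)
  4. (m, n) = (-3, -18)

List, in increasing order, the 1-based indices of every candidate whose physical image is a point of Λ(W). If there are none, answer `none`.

β' = (4−√20)/2 ≈ -0.23607.
[1] lift (5,21): star map gives 0.04257; window check 0.5 ≤ 0.04257 < 1.7 is false → out
[2] lift (19,4): star map gives 18.05573; window check 0.5 ≤ 18.05573 < 1.7 is false → out
[3] lift (22,22): star map gives 16.80650; window check 0.5 ≤ 16.80650 < 1.7 is false → out
[4] lift (-3,-18): star map gives 1.24922; window check 0.5 ≤ 1.24922 < 1.7 is true → IN Λ

4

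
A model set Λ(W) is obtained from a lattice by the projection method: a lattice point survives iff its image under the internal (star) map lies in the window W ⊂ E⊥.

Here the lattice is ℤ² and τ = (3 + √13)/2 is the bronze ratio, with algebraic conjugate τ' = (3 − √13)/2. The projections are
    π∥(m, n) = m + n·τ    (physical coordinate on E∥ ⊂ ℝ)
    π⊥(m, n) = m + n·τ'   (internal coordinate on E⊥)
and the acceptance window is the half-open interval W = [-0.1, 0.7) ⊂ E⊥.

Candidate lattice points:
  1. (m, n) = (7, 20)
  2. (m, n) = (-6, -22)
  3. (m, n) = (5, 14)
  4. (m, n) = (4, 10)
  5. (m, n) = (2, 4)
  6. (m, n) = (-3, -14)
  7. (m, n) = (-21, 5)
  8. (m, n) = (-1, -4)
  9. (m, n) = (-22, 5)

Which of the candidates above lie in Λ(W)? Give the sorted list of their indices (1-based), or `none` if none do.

Numerically τ ≈ 3.302776 and τ' = −1/τ ≈ -0.302776.
#1 (7,20): internal coord 7 + (20)·τ' = +0.944487; +0.944487 ∉ [-0.1, 0.7) → out
#2 (-6,-22): internal coord -6 + (-22)·τ' = +0.661064; +0.661064 ∈ [-0.1, 0.7) → IN Λ
#3 (5,14): internal coord 5 + (14)·τ' = +0.761141; +0.761141 ∉ [-0.1, 0.7) → out
#4 (4,10): internal coord 4 + (10)·τ' = +0.972244; +0.972244 ∉ [-0.1, 0.7) → out
#5 (2,4): internal coord 2 + (4)·τ' = +0.788897; +0.788897 ∉ [-0.1, 0.7) → out
#6 (-3,-14): internal coord -3 + (-14)·τ' = +1.238859; +1.238859 ∉ [-0.1, 0.7) → out
#7 (-21,5): internal coord -21 + (5)·τ' = -22.513878; -22.513878 ∉ [-0.1, 0.7) → out
#8 (-1,-4): internal coord -1 + (-4)·τ' = +0.211103; +0.211103 ∈ [-0.1, 0.7) → IN Λ
#9 (-22,5): internal coord -22 + (5)·τ' = -23.513878; -23.513878 ∉ [-0.1, 0.7) → out

2, 8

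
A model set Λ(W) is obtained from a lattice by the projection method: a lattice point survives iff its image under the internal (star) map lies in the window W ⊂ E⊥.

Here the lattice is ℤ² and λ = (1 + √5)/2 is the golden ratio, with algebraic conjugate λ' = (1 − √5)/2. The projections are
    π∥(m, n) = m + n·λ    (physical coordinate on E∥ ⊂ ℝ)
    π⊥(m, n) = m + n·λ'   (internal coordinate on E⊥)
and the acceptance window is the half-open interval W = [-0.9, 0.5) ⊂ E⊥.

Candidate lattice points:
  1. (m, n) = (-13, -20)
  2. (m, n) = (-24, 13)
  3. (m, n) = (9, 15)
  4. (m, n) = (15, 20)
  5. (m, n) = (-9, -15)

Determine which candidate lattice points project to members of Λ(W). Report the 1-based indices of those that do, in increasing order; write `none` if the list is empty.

1, 3, 5

Compute λ' = (1−√5)/2 = -0.61803, so π⊥(m,n) = m -0.61803·n.
candidate 1: (m,n)=(-13,-20) → π∥ = -13-20·λ ≈ -45.36068, π⊥ = -13-20·λ' ≈ -0.63932 ∈ [-0.9, 0.5) ⇒ IN Λ
candidate 2: (m,n)=(-24,13) → π∥ = -24+13·λ ≈ -2.96556, π⊥ = -24+13·λ' ≈ -32.03444 ∉ [-0.9, 0.5) ⇒ out
candidate 3: (m,n)=(9,15) → π∥ = 9+15·λ ≈ 33.27051, π⊥ = 9+15·λ' ≈ -0.27051 ∈ [-0.9, 0.5) ⇒ IN Λ
candidate 4: (m,n)=(15,20) → π∥ = 15+20·λ ≈ 47.36068, π⊥ = 15+20·λ' ≈ 2.63932 ∉ [-0.9, 0.5) ⇒ out
candidate 5: (m,n)=(-9,-15) → π∥ = -9-15·λ ≈ -33.27051, π⊥ = -9-15·λ' ≈ 0.27051 ∈ [-0.9, 0.5) ⇒ IN Λ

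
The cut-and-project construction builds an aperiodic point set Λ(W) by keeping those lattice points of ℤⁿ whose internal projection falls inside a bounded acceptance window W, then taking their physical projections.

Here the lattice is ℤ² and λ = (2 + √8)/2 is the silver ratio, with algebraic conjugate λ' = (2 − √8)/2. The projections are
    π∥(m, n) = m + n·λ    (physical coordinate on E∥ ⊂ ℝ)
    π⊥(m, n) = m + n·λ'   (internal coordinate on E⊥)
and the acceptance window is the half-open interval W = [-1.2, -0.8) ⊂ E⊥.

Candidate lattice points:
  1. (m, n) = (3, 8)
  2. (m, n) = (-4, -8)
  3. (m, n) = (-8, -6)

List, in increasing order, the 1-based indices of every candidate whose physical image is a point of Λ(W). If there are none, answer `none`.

none

λ' = (2−√8)/2 ≈ -0.41421.
candidate 1: (m,n)=(3,8) → π∥ = 3+8·λ ≈ 22.31371, π⊥ = 3+8·λ' ≈ -0.31371 ∉ [-1.2, -0.8) ⇒ out
candidate 2: (m,n)=(-4,-8) → π∥ = -4-8·λ ≈ -23.31371, π⊥ = -4-8·λ' ≈ -0.68629 ∉ [-1.2, -0.8) ⇒ out
candidate 3: (m,n)=(-8,-6) → π∥ = -8-6·λ ≈ -22.48528, π⊥ = -8-6·λ' ≈ -5.51472 ∉ [-1.2, -0.8) ⇒ out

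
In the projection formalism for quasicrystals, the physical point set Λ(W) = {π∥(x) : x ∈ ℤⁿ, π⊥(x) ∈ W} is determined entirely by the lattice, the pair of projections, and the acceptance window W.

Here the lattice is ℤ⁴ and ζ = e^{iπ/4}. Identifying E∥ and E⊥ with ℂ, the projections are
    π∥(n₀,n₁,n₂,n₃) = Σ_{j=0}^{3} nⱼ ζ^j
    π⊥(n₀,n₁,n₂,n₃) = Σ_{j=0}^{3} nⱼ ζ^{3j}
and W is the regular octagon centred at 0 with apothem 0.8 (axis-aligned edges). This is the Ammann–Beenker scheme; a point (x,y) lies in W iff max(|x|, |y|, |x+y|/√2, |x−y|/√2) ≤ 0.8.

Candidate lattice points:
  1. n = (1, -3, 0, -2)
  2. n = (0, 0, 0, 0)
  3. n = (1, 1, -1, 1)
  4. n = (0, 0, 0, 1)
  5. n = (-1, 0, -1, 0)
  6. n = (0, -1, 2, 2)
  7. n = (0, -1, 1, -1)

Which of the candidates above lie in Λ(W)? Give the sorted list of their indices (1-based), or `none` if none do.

Internal map: ζ^{3j} for j=0..3 gives (1,0), (−√2/2,√2/2), (0,−1), (√2/2,√2/2).
#1 (1, -3, 0, -2): internal (1.7071, -3.5355); octagon support 3.7071 vs apothem 0.8 → ∉ W
#2 (0, 0, 0, 0): internal (0.0000, 0.0000); octagon support 0.0000 vs apothem 0.8 → ∈ W
#3 (1, 1, -1, 1): internal (1.0000, 2.4142); octagon support 2.4142 vs apothem 0.8 → ∉ W
#4 (0, 0, 0, 1): internal (0.7071, 0.7071); octagon support 1.0000 vs apothem 0.8 → ∉ W
#5 (-1, 0, -1, 0): internal (-1.0000, 1.0000); octagon support 1.4142 vs apothem 0.8 → ∉ W
#6 (0, -1, 2, 2): internal (2.1213, -1.2929); octagon support 2.4142 vs apothem 0.8 → ∉ W
#7 (0, -1, 1, -1): internal (0.0000, -2.4142); octagon support 2.4142 vs apothem 0.8 → ∉ W

2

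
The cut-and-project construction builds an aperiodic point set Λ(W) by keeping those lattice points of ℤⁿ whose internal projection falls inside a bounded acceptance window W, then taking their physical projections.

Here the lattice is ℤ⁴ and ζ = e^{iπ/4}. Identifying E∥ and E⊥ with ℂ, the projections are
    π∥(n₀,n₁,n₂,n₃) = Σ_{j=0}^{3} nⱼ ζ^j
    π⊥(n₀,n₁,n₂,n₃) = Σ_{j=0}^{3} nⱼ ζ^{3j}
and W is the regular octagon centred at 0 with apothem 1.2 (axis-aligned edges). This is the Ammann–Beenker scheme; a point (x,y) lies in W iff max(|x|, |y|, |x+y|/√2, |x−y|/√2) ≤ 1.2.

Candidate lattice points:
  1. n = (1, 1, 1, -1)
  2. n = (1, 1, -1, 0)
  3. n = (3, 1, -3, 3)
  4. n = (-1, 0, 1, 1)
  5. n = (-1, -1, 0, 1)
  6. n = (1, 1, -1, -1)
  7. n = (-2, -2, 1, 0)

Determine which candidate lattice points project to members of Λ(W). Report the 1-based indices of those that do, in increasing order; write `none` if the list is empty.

Internal map: ζ^{3j} for j=0..3 gives (1,0), (−√2/2,√2/2), (0,−1), (√2/2,√2/2).
#1 (1, 1, 1, -1): internal (-0.414214, -1.000000); octagon support 1.000000 vs apothem 1.2 → ∈ W
#2 (1, 1, -1, 0): internal (0.292893, 1.707107); octagon support 1.707107 vs apothem 1.2 → ∉ W
#3 (3, 1, -3, 3): internal (4.414214, 5.828427); octagon support 7.242641 vs apothem 1.2 → ∉ W
#4 (-1, 0, 1, 1): internal (-0.292893, -0.292893); octagon support 0.414214 vs apothem 1.2 → ∈ W
#5 (-1, -1, 0, 1): internal (0.414214, 0.000000); octagon support 0.414214 vs apothem 1.2 → ∈ W
#6 (1, 1, -1, -1): internal (-0.414214, 1.000000); octagon support 1.000000 vs apothem 1.2 → ∈ W
#7 (-2, -2, 1, 0): internal (-0.585786, -2.414214); octagon support 2.414214 vs apothem 1.2 → ∉ W

1, 4, 5, 6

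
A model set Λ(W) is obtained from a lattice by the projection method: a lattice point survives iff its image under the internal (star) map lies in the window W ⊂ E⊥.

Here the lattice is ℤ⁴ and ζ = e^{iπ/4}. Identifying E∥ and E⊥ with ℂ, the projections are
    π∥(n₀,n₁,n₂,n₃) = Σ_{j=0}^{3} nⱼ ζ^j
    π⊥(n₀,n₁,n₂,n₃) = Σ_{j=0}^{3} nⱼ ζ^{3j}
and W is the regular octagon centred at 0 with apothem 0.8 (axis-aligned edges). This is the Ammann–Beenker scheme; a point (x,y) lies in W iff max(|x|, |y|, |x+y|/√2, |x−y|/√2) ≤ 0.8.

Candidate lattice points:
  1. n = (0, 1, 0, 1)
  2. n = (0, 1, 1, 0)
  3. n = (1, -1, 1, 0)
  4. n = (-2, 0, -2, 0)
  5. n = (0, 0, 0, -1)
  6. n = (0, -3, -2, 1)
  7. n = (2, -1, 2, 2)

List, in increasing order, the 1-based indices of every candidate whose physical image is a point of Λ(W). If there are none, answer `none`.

2

With ζ = e^{iπ/4} the internal vectors are ζ^0,ζ^3,ζ^6,ζ^9.
#1 (0, 1, 0, 1): internal (0.00000, 1.41421); octagon support 1.41421 vs apothem 0.8 → ∉ W
#2 (0, 1, 1, 0): internal (-0.70711, -0.29289); octagon support 0.70711 vs apothem 0.8 → ∈ W
#3 (1, -1, 1, 0): internal (1.70711, -1.70711); octagon support 2.41421 vs apothem 0.8 → ∉ W
#4 (-2, 0, -2, 0): internal (-2.00000, 2.00000); octagon support 2.82843 vs apothem 0.8 → ∉ W
#5 (0, 0, 0, -1): internal (-0.70711, -0.70711); octagon support 1.00000 vs apothem 0.8 → ∉ W
#6 (0, -3, -2, 1): internal (2.82843, 0.58579); octagon support 2.82843 vs apothem 0.8 → ∉ W
#7 (2, -1, 2, 2): internal (4.12132, -1.29289); octagon support 4.12132 vs apothem 0.8 → ∉ W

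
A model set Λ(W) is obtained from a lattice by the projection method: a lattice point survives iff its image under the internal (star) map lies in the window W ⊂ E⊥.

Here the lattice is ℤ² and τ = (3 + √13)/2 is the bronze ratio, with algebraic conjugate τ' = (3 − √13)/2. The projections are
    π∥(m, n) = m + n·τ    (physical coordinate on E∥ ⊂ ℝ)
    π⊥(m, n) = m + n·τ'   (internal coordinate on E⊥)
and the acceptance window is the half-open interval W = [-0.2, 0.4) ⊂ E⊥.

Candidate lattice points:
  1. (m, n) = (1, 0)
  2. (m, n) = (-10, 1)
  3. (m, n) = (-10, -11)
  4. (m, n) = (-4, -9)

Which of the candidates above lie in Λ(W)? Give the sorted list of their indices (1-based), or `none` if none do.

Numerically τ ≈ 3.3028 and τ' = −1/τ ≈ -0.3028.
[1] lift (1,0): star map gives 1.0000; window check -0.2 ≤ 1.0000 < 0.4 is false → out
[2] lift (-10,1): star map gives -10.3028; window check -0.2 ≤ -10.3028 < 0.4 is false → out
[3] lift (-10,-11): star map gives -6.6695; window check -0.2 ≤ -6.6695 < 0.4 is false → out
[4] lift (-4,-9): star map gives -1.2750; window check -0.2 ≤ -1.2750 < 0.4 is false → out

none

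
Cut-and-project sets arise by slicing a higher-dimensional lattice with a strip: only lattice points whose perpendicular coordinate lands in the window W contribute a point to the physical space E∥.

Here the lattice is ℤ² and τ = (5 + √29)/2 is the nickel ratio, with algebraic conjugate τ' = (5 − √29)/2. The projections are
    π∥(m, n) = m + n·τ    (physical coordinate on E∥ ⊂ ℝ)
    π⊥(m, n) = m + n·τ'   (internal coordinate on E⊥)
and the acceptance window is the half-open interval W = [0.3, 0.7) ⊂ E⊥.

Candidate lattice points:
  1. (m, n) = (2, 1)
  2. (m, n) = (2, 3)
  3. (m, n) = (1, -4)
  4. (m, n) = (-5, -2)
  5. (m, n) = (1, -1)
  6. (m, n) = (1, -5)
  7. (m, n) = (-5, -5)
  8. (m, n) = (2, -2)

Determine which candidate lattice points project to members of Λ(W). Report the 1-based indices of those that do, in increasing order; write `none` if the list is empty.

none

Numerically τ ≈ 5.192582 and τ' = −1/τ ≈ -0.192582.
[1] lift (2,1): star map gives 1.807418; window check 0.3 ≤ 1.807418 < 0.7 is false → out
[2] lift (2,3): star map gives 1.422253; window check 0.3 ≤ 1.422253 < 0.7 is false → out
[3] lift (1,-4): star map gives 1.770330; window check 0.3 ≤ 1.770330 < 0.7 is false → out
[4] lift (-5,-2): star map gives -4.614835; window check 0.3 ≤ -4.614835 < 0.7 is false → out
[5] lift (1,-1): star map gives 1.192582; window check 0.3 ≤ 1.192582 < 0.7 is false → out
[6] lift (1,-5): star map gives 1.962912; window check 0.3 ≤ 1.962912 < 0.7 is false → out
[7] lift (-5,-5): star map gives -4.037088; window check 0.3 ≤ -4.037088 < 0.7 is false → out
[8] lift (2,-2): star map gives 2.385165; window check 0.3 ≤ 2.385165 < 0.7 is false → out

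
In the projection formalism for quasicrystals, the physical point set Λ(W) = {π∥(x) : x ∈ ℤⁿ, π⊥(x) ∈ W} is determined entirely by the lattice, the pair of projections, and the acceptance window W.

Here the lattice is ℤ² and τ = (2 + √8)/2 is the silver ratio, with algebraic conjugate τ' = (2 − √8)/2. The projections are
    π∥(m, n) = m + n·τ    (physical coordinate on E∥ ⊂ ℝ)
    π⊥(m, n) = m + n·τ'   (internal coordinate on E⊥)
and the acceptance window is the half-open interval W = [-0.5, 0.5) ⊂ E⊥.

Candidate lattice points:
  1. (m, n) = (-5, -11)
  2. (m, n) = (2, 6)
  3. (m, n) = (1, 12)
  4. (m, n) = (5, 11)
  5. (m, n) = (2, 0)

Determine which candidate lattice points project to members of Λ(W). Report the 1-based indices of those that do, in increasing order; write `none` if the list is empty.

1, 2, 4

τ' = (2−√8)/2 ≈ -0.41421.
#1 (-5,-11): internal coord -5 + (-11)·τ' = -0.44365; -0.44365 ∈ [-0.5, 0.5) → IN Λ
#2 (2,6): internal coord 2 + (6)·τ' = -0.48528; -0.48528 ∈ [-0.5, 0.5) → IN Λ
#3 (1,12): internal coord 1 + (12)·τ' = -3.97056; -3.97056 ∉ [-0.5, 0.5) → out
#4 (5,11): internal coord 5 + (11)·τ' = +0.44365; +0.44365 ∈ [-0.5, 0.5) → IN Λ
#5 (2,0): internal coord 2 + (0)·τ' = +2.00000; +2.00000 ∉ [-0.5, 0.5) → out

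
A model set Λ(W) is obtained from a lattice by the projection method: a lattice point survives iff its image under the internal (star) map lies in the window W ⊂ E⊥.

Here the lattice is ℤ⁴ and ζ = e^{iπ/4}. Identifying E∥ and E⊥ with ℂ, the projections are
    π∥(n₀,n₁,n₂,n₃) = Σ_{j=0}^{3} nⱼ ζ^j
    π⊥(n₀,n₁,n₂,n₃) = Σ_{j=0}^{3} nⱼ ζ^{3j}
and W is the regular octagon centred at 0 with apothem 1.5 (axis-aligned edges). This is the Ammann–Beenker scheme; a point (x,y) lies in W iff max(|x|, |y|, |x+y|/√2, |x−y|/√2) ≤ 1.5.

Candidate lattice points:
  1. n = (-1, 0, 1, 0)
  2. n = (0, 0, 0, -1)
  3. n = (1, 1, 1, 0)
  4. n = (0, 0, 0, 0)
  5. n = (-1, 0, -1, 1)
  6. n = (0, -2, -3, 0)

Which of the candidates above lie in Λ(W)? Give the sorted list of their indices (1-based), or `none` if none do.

1, 2, 3, 4

Internal map: ζ^{3j} for j=0..3 gives (1,0), (−√2/2,√2/2), (0,−1), (√2/2,√2/2).
#1 (-1, 0, 1, 0): internal (-1.0000, -1.0000); octagon support 1.4142 vs apothem 1.5 → ∈ W
#2 (0, 0, 0, -1): internal (-0.7071, -0.7071); octagon support 1.0000 vs apothem 1.5 → ∈ W
#3 (1, 1, 1, 0): internal (0.2929, -0.2929); octagon support 0.4142 vs apothem 1.5 → ∈ W
#4 (0, 0, 0, 0): internal (0.0000, 0.0000); octagon support 0.0000 vs apothem 1.5 → ∈ W
#5 (-1, 0, -1, 1): internal (-0.2929, 1.7071); octagon support 1.7071 vs apothem 1.5 → ∉ W
#6 (0, -2, -3, 0): internal (1.4142, 1.5858); octagon support 2.1213 vs apothem 1.5 → ∉ W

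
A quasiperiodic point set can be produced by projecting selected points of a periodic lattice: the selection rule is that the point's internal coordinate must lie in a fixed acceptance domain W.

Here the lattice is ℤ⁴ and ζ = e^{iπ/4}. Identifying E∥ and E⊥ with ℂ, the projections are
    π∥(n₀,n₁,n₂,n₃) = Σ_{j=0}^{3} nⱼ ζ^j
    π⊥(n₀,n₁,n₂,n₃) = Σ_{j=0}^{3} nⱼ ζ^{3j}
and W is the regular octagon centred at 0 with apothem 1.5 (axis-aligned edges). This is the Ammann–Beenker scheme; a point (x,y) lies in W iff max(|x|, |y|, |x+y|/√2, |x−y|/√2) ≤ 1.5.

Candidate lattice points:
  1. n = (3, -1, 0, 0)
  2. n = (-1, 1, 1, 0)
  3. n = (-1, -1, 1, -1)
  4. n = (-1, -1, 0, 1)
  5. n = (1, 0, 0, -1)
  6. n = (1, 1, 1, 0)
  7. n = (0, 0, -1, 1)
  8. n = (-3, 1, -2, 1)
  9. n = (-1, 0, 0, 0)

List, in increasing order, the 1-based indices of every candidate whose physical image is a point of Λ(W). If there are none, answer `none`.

4, 5, 6, 9

Internal map: ζ^{3j} for j=0..3 gives (1,0), (−√2/2,√2/2), (0,−1), (√2/2,√2/2).
#1 (3, -1, 0, 0): internal (3.70711, -0.70711); octagon support 3.70711 vs apothem 1.5 → ∉ W
#2 (-1, 1, 1, 0): internal (-1.70711, -0.29289); octagon support 1.70711 vs apothem 1.5 → ∉ W
#3 (-1, -1, 1, -1): internal (-1.00000, -2.41421); octagon support 2.41421 vs apothem 1.5 → ∉ W
#4 (-1, -1, 0, 1): internal (0.41421, 0.00000); octagon support 0.41421 vs apothem 1.5 → ∈ W
#5 (1, 0, 0, -1): internal (0.29289, -0.70711); octagon support 0.70711 vs apothem 1.5 → ∈ W
#6 (1, 1, 1, 0): internal (0.29289, -0.29289); octagon support 0.41421 vs apothem 1.5 → ∈ W
#7 (0, 0, -1, 1): internal (0.70711, 1.70711); octagon support 1.70711 vs apothem 1.5 → ∉ W
#8 (-3, 1, -2, 1): internal (-3.00000, 3.41421); octagon support 4.53553 vs apothem 1.5 → ∉ W
#9 (-1, 0, 0, 0): internal (-1.00000, 0.00000); octagon support 1.00000 vs apothem 1.5 → ∈ W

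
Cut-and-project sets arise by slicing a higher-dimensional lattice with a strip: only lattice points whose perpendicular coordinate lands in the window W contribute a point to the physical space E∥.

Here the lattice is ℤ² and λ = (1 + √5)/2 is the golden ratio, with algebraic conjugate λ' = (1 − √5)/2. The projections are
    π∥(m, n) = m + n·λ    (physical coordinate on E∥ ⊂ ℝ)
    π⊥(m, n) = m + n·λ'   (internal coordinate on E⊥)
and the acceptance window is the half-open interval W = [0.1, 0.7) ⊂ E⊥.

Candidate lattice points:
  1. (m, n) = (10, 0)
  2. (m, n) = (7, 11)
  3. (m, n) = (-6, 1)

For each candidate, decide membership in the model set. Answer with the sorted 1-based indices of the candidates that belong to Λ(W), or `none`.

2

λ' = (1−√5)/2 ≈ -0.61803.
candidate 1: (m,n)=(10,0) → π∥ = 10+0·λ ≈ 10.00000, π⊥ = 10+0·λ' ≈ 10.00000 ∉ [0.1, 0.7) ⇒ out
candidate 2: (m,n)=(7,11) → π∥ = 7+11·λ ≈ 24.79837, π⊥ = 7+11·λ' ≈ 0.20163 ∈ [0.1, 0.7) ⇒ IN Λ
candidate 3: (m,n)=(-6,1) → π∥ = -6+1·λ ≈ -4.38197, π⊥ = -6+1·λ' ≈ -6.61803 ∉ [0.1, 0.7) ⇒ out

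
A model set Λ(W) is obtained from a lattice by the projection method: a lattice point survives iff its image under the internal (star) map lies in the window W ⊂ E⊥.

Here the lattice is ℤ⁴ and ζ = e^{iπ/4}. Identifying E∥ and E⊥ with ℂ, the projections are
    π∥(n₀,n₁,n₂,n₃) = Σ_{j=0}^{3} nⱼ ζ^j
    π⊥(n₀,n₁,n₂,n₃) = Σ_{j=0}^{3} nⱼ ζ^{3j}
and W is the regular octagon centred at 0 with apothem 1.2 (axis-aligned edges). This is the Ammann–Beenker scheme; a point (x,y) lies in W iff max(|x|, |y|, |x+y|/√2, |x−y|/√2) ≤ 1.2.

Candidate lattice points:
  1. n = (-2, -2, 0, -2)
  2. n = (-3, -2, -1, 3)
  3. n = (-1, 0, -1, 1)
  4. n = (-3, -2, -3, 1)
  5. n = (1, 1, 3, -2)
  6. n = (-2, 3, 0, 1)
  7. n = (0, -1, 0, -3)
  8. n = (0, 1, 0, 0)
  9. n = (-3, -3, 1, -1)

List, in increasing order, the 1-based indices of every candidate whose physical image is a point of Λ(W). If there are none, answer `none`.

π⊥(n) = n₀ + n₁ζ³ + n₂ζ⁶ + n₃ζ⁹ where ζ = e^{iπ/4}.
#1 (-2, -2, 0, -2): internal (-2.00000, -2.82843); octagon support 3.41421 vs apothem 1.2 → ∉ W
#2 (-3, -2, -1, 3): internal (0.53553, 1.70711); octagon support 1.70711 vs apothem 1.2 → ∉ W
#3 (-1, 0, -1, 1): internal (-0.29289, 1.70711); octagon support 1.70711 vs apothem 1.2 → ∉ W
#4 (-3, -2, -3, 1): internal (-0.87868, 2.29289); octagon support 2.29289 vs apothem 1.2 → ∉ W
#5 (1, 1, 3, -2): internal (-1.12132, -3.70711); octagon support 3.70711 vs apothem 1.2 → ∉ W
#6 (-2, 3, 0, 1): internal (-3.41421, 2.82843); octagon support 4.41421 vs apothem 1.2 → ∉ W
#7 (0, -1, 0, -3): internal (-1.41421, -2.82843); octagon support 3.00000 vs apothem 1.2 → ∉ W
#8 (0, 1, 0, 0): internal (-0.70711, 0.70711); octagon support 1.00000 vs apothem 1.2 → ∈ W
#9 (-3, -3, 1, -1): internal (-1.58579, -3.82843); octagon support 3.82843 vs apothem 1.2 → ∉ W

8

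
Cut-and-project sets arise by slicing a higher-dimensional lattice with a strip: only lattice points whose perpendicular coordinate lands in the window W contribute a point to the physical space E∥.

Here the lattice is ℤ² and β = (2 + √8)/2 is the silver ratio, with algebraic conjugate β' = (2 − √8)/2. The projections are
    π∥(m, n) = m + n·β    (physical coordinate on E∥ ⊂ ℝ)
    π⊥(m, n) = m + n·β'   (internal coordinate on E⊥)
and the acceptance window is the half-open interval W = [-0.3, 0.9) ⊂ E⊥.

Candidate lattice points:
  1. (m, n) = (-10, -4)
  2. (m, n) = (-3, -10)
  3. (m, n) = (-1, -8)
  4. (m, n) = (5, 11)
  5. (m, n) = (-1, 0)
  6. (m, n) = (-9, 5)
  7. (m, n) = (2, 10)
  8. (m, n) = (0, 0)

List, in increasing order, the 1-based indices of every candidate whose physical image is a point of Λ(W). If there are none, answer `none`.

4, 8

Numerically β ≈ 2.414214 and β' = −1/β ≈ -0.414214.
[1] lift (-10,-4): star map gives -8.343146; window check -0.3 ≤ -8.343146 < 0.9 is false → out
[2] lift (-3,-10): star map gives 1.142136; window check -0.3 ≤ 1.142136 < 0.9 is false → out
[3] lift (-1,-8): star map gives 2.313708; window check -0.3 ≤ 2.313708 < 0.9 is false → out
[4] lift (5,11): star map gives 0.443651; window check -0.3 ≤ 0.443651 < 0.9 is true → IN Λ
[5] lift (-1,0): star map gives -1.000000; window check -0.3 ≤ -1.000000 < 0.9 is false → out
[6] lift (-9,5): star map gives -11.071068; window check -0.3 ≤ -11.071068 < 0.9 is false → out
[7] lift (2,10): star map gives -2.142136; window check -0.3 ≤ -2.142136 < 0.9 is false → out
[8] lift (0,0): star map gives 0.000000; window check -0.3 ≤ 0.000000 < 0.9 is true → IN Λ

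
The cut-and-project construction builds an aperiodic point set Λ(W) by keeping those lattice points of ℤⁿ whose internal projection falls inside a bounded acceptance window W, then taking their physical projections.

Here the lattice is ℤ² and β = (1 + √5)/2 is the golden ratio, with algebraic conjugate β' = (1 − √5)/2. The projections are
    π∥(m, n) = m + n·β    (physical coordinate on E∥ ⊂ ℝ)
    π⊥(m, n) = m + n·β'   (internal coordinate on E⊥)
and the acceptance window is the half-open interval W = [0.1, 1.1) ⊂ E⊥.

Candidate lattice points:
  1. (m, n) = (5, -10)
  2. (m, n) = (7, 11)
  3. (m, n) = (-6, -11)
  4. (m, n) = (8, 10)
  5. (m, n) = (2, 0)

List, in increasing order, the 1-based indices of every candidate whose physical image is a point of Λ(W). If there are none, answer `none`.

Numerically β ≈ 1.618034 and β' = −1/β ≈ -0.618034.
candidate 1: (m,n)=(5,-10) → π∥ = 5-10·β ≈ -11.180340, π⊥ = 5-10·β' ≈ 11.180340 ∉ [0.1, 1.1) ⇒ out
candidate 2: (m,n)=(7,11) → π∥ = 7+11·β ≈ 24.798374, π⊥ = 7+11·β' ≈ 0.201626 ∈ [0.1, 1.1) ⇒ IN Λ
candidate 3: (m,n)=(-6,-11) → π∥ = -6-11·β ≈ -23.798374, π⊥ = -6-11·β' ≈ 0.798374 ∈ [0.1, 1.1) ⇒ IN Λ
candidate 4: (m,n)=(8,10) → π∥ = 8+10·β ≈ 24.180340, π⊥ = 8+10·β' ≈ 1.819660 ∉ [0.1, 1.1) ⇒ out
candidate 5: (m,n)=(2,0) → π∥ = 2+0·β ≈ 2.000000, π⊥ = 2+0·β' ≈ 2.000000 ∉ [0.1, 1.1) ⇒ out

2, 3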